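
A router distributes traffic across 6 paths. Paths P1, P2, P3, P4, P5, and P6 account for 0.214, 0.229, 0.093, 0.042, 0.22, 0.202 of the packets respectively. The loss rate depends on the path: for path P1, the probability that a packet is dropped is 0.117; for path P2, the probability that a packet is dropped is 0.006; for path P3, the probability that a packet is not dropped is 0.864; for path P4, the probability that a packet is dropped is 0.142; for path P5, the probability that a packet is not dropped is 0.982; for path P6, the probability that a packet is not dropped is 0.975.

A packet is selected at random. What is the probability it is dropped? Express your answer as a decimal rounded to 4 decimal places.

P(L|P3) = 1 − 0.864 = 0.136.
P(L|P5) = 1 − 0.982 = 0.018.
P(L|P6) = 1 − 0.975 = 0.025.
P(L) = P(L|P1)·P(P1) + P(L|P2)·P(P2) + P(L|P3)·P(P3) + P(L|P4)·P(P4) + P(L|P5)·P(P5) + P(L|P6)·P(P6)
      = 0.117·0.214 + 0.006·0.229 + 0.136·0.093 + 0.142·0.042 + 0.018·0.22 + 0.025·0.202
      = 0.025038 + 0.001374 + 0.012648 + 0.005964 + 0.00396 + 0.00505 = 0.054034

P(L) ≈ 0.0540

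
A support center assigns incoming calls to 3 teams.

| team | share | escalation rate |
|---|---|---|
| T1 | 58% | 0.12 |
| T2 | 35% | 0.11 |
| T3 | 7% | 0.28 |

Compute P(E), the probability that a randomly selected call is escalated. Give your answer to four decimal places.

0.1277

Summing over the partition,
P(E) = P(E|T1)·P(T1) + P(E|T2)·P(T2) + P(E|T3)·P(T3)
      = 0.12·0.58 + 0.11·0.35 + 0.28·0.07
      = 0.0696 + 0.0385 + 0.0196 = 0.1277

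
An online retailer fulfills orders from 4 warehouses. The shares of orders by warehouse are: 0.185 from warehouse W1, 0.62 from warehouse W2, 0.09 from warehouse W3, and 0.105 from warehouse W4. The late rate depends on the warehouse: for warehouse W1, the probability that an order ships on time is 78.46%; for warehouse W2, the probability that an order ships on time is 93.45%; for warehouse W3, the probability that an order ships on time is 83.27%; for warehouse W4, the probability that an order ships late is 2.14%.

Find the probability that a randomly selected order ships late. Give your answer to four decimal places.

P(L) ≈ 0.0978

P(L|W1) = 1 − 0.7846 = 0.2154.
P(L|W2) = 1 − 0.9345 = 0.0655.
P(L|W3) = 1 − 0.8327 = 0.1673.
Using total probability over the partition,
P(L) = P(L|W1)·P(W1) + P(L|W2)·P(W2) + P(L|W3)·P(W3) + P(L|W4)·P(W4)
      = 0.2154·0.185 + 0.0655·0.62 + 0.1673·0.09 + 0.0214·0.105
      = 0.039849 + 0.04061 + 0.015057 + 0.002247 = 0.097763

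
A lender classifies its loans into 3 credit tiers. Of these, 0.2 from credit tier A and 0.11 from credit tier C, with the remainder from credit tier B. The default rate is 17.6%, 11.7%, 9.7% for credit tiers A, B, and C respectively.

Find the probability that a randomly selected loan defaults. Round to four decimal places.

0.1266

P(B) = 1 − (0.2 + 0.11) = 0.69.
Using total probability over the partition,
P(D) = P(D|A)·P(A) + P(D|B)·P(B) + P(D|C)·P(C)
      = 0.176·0.2 + 0.117·0.69 + 0.097·0.11
      = 0.0352 + 0.08073 + 0.01067 = 0.1266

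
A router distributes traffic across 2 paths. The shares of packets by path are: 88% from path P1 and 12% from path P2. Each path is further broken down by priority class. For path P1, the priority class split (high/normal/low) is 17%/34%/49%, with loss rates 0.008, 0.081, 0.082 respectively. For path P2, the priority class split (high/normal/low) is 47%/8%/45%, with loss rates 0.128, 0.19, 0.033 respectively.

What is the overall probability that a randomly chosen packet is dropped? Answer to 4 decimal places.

P(L|P1) = 0.17·0.008 + 0.34·0.081 + 0.49·0.082 = 0.00136 + 0.02754 + 0.04018 = 0.06908
P(L|P2) = 0.47·0.128 + 0.08·0.19 + 0.45·0.033 = 0.06016 + 0.0152 + 0.01485 = 0.09021
Then overall,
P(L) = 0.88·0.06908 + 0.12·0.09021
      = 0.0607904 + 0.0108252 = 0.0716156

0.0716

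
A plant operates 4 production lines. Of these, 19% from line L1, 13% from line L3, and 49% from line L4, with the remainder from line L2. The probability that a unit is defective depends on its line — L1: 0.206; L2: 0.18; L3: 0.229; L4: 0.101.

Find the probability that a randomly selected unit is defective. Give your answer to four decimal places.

P(L2) = 1 − (0.19 + 0.13 + 0.49) = 0.19.
P(D) = P(D|L1)·P(L1) + P(D|L2)·P(L2) + P(D|L3)·P(L3) + P(D|L4)·P(L4)
      = 0.206·0.19 + 0.18·0.19 + 0.229·0.13 + 0.101·0.49
      = 0.03914 + 0.0342 + 0.02977 + 0.04949 = 0.1526

P(D) ≈ 0.1526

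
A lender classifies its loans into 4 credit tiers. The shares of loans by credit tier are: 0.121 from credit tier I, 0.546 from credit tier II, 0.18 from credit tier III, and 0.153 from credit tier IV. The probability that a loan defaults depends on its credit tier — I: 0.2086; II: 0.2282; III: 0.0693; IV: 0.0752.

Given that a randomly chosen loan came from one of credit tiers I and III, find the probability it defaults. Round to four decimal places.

Let S = {I, III}.
P(S) = 0.121 + 0.18 = 0.301.
P(D ∩ S) = 0.2086·0.121 + 0.0693·0.18 = 0.0252406 + 0.012474 = 0.0377146.
P(D | S) = 0.0377146 / 0.301 = 0.125298…

P(D|S) ≈ 0.1253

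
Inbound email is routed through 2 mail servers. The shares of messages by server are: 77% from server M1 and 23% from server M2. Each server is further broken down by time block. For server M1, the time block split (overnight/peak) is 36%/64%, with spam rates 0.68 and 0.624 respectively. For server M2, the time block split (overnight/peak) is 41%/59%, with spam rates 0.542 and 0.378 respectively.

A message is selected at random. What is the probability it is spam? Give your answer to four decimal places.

P(S|M1) = 0.36·0.68 + 0.64·0.624 = 0.2448 + 0.39936 = 0.64416
P(S|M2) = 0.41·0.542 + 0.59·0.378 = 0.22222 + 0.22302 = 0.44524
By total probability over the outer partition,
P(S) = 0.77·0.64416 + 0.23·0.44524
      = 0.4960032 + 0.1024052 = 0.5984084

P(S) ≈ 0.5984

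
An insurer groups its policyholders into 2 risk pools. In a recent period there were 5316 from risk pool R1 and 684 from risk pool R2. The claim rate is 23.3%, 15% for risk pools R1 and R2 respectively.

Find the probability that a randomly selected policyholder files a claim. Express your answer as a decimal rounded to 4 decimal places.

P(C) ≈ 0.2235

Total: 5316 + 684 = 6000.
P(R1) = 5316/6000 = 0.886. P(R2) = 684/6000 = 0.114.
P(C) = P(C|R1)·P(R1) + P(C|R2)·P(R2)
      = 0.233·0.886 + 0.15·0.114
      = 0.206438 + 0.0171 = 0.223538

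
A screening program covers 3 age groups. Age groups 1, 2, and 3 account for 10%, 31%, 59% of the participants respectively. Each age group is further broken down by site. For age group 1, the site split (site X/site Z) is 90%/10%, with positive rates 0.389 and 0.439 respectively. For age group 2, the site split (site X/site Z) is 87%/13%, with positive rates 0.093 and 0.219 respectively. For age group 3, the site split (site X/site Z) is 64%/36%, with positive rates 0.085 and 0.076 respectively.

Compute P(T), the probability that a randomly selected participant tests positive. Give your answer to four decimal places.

0.1215

P(T|1) = 0.9·0.389 + 0.1·0.439 = 0.3501 + 0.0439 = 0.394
P(T|2) = 0.87·0.093 + 0.13·0.219 = 0.08091 + 0.02847 = 0.10938
P(T|3) = 0.64·0.085 + 0.36·0.076 = 0.0544 + 0.02736 = 0.08176
By total probability over the outer partition,
P(T) = 0.1·0.394 + 0.31·0.10938 + 0.59·0.08176
      = 0.0394 + 0.0339078 + 0.0482384 = 0.1215462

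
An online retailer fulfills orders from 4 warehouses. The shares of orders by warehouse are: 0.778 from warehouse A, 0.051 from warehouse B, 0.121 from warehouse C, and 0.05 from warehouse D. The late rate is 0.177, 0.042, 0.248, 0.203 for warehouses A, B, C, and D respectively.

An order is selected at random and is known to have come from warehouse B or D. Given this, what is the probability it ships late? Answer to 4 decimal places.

0.1217

Let S = {B, D}.
P(S) = 0.051 + 0.05 = 0.101.
P(L ∩ S) = 0.042·0.051 + 0.203·0.05 = 0.002142 + 0.01015 = 0.012292.
P(L | S) = 0.012292 / 0.101 = 0.121703…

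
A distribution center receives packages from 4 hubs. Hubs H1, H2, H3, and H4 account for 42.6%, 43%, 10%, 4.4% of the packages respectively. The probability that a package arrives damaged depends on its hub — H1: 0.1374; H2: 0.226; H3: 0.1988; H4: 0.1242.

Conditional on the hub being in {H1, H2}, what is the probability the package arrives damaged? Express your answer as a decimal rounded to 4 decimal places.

Let S = {H1, H2}.
P(S) = 0.426 + 0.43 = 0.856.
P(D ∩ S) = 0.1374·0.426 + 0.226·0.43 = 0.0585324 + 0.09718 = 0.1557124.
P(D | S) = 0.1557124 / 0.856 = 0.181907…

0.1819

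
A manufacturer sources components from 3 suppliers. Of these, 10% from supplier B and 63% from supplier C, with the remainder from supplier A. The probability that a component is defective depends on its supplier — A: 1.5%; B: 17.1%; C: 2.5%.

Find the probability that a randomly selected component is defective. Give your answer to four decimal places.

P(D) ≈ 0.0369

P(A) = 1 − (0.1 + 0.63) = 0.27.
P(D) = P(D|A)·P(A) + P(D|B)·P(B) + P(D|C)·P(C)
      = 0.015·0.27 + 0.171·0.1 + 0.025·0.63
      = 0.00405 + 0.0171 + 0.01575 = 0.0369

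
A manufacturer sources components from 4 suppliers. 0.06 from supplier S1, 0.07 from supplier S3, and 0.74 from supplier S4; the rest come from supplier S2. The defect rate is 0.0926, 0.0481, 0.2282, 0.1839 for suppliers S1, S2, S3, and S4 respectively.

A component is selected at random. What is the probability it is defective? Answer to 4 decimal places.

P(D) ≈ 0.1639

P(S2) = 1 − (0.06 + 0.07 + 0.74) = 0.13.
By the law of total probability,
P(D) = P(D|S1)·P(S1) + P(D|S2)·P(S2) + P(D|S3)·P(S3) + P(D|S4)·P(S4)
      = 0.0926·0.06 + 0.0481·0.13 + 0.2282·0.07 + 0.1839·0.74
      = 0.005556 + 0.006253 + 0.015974 + 0.136086 = 0.163869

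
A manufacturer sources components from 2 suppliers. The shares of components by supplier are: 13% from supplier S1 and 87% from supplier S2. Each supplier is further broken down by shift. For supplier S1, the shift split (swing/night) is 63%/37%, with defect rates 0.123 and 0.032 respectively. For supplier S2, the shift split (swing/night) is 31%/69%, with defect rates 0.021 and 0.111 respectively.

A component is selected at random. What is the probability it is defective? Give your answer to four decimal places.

0.0839

P(D|S1) = 0.63·0.123 + 0.37·0.032 = 0.07749 + 0.01184 = 0.08933
P(D|S2) = 0.31·0.021 + 0.69·0.111 = 0.00651 + 0.07659 = 0.0831
Then overall,
P(D) = 0.13·0.08933 + 0.87·0.0831
      = 0.0116129 + 0.072297 = 0.0839099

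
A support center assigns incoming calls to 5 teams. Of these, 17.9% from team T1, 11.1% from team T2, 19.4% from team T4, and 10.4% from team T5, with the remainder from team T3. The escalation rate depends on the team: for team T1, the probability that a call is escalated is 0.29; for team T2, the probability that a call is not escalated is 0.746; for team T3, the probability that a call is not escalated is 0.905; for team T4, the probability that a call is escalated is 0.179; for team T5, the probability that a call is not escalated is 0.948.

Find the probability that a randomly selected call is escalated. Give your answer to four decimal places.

0.1594

P(T3) = 1 − (0.179 + 0.111 + 0.194 + 0.104) = 0.412.
P(E|T2) = 1 − 0.746 = 0.254.
P(E|T3) = 1 − 0.905 = 0.095.
P(E|T5) = 1 − 0.948 = 0.052.
Using total probability over the partition,
P(E) = P(E|T1)·P(T1) + P(E|T2)·P(T2) + P(E|T3)·P(T3) + P(E|T4)·P(T4) + P(E|T5)·P(T5)
      = 0.29·0.179 + 0.254·0.111 + 0.095·0.412 + 0.179·0.194 + 0.052·0.104
      = 0.05191 + 0.028194 + 0.03914 + 0.034726 + 0.005408 = 0.159378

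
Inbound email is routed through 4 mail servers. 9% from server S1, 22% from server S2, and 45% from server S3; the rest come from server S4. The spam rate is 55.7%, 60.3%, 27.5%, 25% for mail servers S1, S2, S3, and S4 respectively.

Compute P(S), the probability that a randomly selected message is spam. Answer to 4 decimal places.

0.3665

P(S4) = 1 − (0.09 + 0.22 + 0.45) = 0.24.
P(S) = P(S|S1)·P(S1) + P(S|S2)·P(S2) + P(S|S3)·P(S3) + P(S|S4)·P(S4)
      = 0.557·0.09 + 0.603·0.22 + 0.275·0.45 + 0.25·0.24
      = 0.05013 + 0.13266 + 0.12375 + 0.06 = 0.36654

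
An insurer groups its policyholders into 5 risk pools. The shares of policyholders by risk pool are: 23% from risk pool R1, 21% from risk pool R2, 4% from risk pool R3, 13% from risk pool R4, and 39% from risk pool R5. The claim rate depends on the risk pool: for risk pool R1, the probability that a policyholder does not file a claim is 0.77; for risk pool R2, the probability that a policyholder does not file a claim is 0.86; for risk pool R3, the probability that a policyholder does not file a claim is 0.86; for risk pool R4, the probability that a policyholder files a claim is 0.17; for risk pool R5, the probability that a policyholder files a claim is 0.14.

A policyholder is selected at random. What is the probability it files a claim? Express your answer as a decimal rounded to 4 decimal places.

P(C|R1) = 1 − 0.77 = 0.23.
P(C|R2) = 1 − 0.86 = 0.14.
P(C|R3) = 1 − 0.86 = 0.14.
P(C) = P(C|R1)·P(R1) + P(C|R2)·P(R2) + P(C|R3)·P(R3) + P(C|R4)·P(R4) + P(C|R5)·P(R5)
      = 0.23·0.23 + 0.14·0.21 + 0.14·0.04 + 0.17·0.13 + 0.14·0.39
      = 0.0529 + 0.0294 + 0.0056 + 0.0221 + 0.0546 = 0.1646

0.1646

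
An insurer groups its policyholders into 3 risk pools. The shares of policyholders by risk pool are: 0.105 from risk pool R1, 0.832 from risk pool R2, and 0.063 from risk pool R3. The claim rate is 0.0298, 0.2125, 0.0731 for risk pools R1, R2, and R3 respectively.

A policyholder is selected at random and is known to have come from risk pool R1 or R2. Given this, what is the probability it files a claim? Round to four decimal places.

P(C|S) ≈ 0.1920

Let S = {R1, R2}.
P(S) = 0.105 + 0.832 = 0.937.
P(C ∩ S) = 0.0298·0.105 + 0.2125·0.832 = 0.003129 + 0.1768 = 0.179929.
P(C | S) = 0.179929 / 0.937 = 0.192027…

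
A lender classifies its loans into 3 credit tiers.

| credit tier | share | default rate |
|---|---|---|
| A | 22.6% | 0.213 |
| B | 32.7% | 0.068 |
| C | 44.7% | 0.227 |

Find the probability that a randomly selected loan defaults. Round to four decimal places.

0.1718

P(D) = P(D|A)·P(A) + P(D|B)·P(B) + P(D|C)·P(C)
      = 0.213·0.226 + 0.068·0.327 + 0.227·0.447
      = 0.048138 + 0.022236 + 0.101469 = 0.171843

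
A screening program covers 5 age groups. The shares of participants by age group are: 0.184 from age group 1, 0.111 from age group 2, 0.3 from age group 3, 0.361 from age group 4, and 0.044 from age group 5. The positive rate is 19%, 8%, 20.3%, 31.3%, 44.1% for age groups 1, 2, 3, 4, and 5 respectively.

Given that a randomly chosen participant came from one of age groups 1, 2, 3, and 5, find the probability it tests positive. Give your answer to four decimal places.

Let S = {1, 2, 3, 5}.
P(S) = 0.184 + 0.111 + 0.3 + 0.044 = 0.639.
P(T ∩ S) = 0.19·0.184 + 0.08·0.111 + 0.203·0.3 + 0.441·0.044 = 0.03496 + 0.00888 + 0.0609 + 0.019404 = 0.124144.
P(T | S) = 0.124144 / 0.639 = 0.194279…

P(T|S) ≈ 0.1943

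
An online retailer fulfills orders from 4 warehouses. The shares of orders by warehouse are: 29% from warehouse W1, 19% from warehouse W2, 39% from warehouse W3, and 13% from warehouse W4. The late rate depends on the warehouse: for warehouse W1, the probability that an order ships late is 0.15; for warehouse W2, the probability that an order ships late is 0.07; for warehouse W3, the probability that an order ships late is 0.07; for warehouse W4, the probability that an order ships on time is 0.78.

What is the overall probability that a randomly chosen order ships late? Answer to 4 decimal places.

P(L|W4) = 1 − 0.78 = 0.22.
P(L) = P(L|W1)·P(W1) + P(L|W2)·P(W2) + P(L|W3)·P(W3) + P(L|W4)·P(W4)
      = 0.15·0.29 + 0.07·0.19 + 0.07·0.39 + 0.22·0.13
      = 0.0435 + 0.0133 + 0.0273 + 0.0286 = 0.1127

P(L) ≈ 0.1127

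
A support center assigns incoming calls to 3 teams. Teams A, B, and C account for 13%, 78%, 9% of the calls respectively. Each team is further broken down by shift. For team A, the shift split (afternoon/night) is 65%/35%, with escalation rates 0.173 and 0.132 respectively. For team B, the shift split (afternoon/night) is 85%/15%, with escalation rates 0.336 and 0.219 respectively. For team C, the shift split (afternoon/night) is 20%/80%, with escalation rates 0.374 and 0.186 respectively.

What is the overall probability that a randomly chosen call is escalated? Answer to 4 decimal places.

0.2891

P(E|A) = 0.65·0.173 + 0.35·0.132 = 0.11245 + 0.0462 = 0.15865
P(E|B) = 0.85·0.336 + 0.15·0.219 = 0.2856 + 0.03285 = 0.31845
P(E|C) = 0.2·0.374 + 0.8·0.186 = 0.0748 + 0.1488 = 0.2236
By total probability over the outer partition,
P(E) = 0.13·0.15865 + 0.78·0.31845 + 0.09·0.2236
      = 0.0206245 + 0.248391 + 0.020124 = 0.2891395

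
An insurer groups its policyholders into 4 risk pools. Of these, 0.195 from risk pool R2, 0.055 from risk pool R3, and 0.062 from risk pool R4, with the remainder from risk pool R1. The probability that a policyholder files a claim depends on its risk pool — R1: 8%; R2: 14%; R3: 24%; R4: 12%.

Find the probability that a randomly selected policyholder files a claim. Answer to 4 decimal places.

0.1030

P(R1) = 1 − (0.195 + 0.055 + 0.062) = 0.688.
P(C) = P(C|R1)·P(R1) + P(C|R2)·P(R2) + P(C|R3)·P(R3) + P(C|R4)·P(R4)
      = 0.08·0.688 + 0.14·0.195 + 0.24·0.055 + 0.12·0.062
      = 0.05504 + 0.0273 + 0.0132 + 0.00744 = 0.10298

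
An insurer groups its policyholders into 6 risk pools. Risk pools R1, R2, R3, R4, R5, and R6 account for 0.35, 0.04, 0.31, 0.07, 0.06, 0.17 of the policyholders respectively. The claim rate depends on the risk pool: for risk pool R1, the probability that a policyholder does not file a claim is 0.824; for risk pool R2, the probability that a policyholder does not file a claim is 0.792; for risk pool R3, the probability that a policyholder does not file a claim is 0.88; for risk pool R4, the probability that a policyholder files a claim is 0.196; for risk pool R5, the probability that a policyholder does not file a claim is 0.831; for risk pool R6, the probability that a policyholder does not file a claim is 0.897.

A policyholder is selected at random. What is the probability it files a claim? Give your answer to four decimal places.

P(C|R1) = 1 − 0.824 = 0.176.
P(C|R2) = 1 − 0.792 = 0.208.
P(C|R3) = 1 − 0.88 = 0.12.
P(C|R5) = 1 − 0.831 = 0.169.
P(C|R6) = 1 − 0.897 = 0.103.
P(C) = P(C|R1)·P(R1) + P(C|R2)·P(R2) + P(C|R3)·P(R3) + P(C|R4)·P(R4) + P(C|R5)·P(R5) + P(C|R6)·P(R6)
      = 0.176·0.35 + 0.208·0.04 + 0.12·0.31 + 0.196·0.07 + 0.169·0.06 + 0.103·0.17
      = 0.0616 + 0.00832 + 0.0372 + 0.01372 + 0.01014 + 0.01751 = 0.14849

0.1485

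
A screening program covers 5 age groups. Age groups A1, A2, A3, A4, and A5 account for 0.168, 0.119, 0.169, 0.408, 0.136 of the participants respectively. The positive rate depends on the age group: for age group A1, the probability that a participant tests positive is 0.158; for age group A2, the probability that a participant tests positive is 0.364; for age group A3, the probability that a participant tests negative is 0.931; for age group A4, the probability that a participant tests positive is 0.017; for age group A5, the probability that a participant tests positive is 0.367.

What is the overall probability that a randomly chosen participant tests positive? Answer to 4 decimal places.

P(T|A3) = 1 − 0.931 = 0.069.
Summing over the partition,
P(T) = P(T|A1)·P(A1) + P(T|A2)·P(A2) + P(T|A3)·P(A3) + P(T|A4)·P(A4) + P(T|A5)·P(A5)
      = 0.158·0.168 + 0.364·0.119 + 0.069·0.169 + 0.017·0.408 + 0.367·0.136
      = 0.026544 + 0.043316 + 0.011661 + 0.006936 + 0.049912 = 0.138369

0.1384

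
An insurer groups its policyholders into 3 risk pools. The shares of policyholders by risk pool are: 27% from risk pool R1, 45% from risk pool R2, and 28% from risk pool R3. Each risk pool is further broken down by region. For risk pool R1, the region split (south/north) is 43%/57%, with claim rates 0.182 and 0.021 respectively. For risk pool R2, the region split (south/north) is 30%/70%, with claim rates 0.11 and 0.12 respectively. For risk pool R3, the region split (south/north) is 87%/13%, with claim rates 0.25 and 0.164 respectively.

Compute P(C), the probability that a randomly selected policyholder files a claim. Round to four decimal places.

P(C) ≈ 0.1439

P(C|R1) = 0.43·0.182 + 0.57·0.021 = 0.07826 + 0.01197 = 0.09023
P(C|R2) = 0.3·0.11 + 0.7·0.12 = 0.033 + 0.084 = 0.117
P(C|R3) = 0.87·0.25 + 0.13·0.164 = 0.2175 + 0.02132 = 0.23882
By total probability over the outer partition,
P(C) = 0.27·0.09023 + 0.45·0.117 + 0.28·0.23882
      = 0.0243621 + 0.05265 + 0.0668696 = 0.1438817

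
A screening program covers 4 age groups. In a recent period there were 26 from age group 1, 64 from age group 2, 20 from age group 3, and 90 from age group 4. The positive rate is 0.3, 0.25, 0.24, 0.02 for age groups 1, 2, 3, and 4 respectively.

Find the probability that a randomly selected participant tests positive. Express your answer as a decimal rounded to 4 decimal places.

P(T) ≈ 0.1520

Total: 26 + 64 + 20 + 90 = 200.
P(1) = 26/200 = 0.13. P(2) = 64/200 = 0.32. P(3) = 20/200 = 0.1. P(4) = 90/200 = 0.45.
P(T) = P(T|1)·P(1) + P(T|2)·P(2) + P(T|3)·P(3) + P(T|4)·P(4)
      = 0.3·0.13 + 0.25·0.32 + 0.24·0.1 + 0.02·0.45
      = 0.039 + 0.08 + 0.024 + 0.009 = 0.152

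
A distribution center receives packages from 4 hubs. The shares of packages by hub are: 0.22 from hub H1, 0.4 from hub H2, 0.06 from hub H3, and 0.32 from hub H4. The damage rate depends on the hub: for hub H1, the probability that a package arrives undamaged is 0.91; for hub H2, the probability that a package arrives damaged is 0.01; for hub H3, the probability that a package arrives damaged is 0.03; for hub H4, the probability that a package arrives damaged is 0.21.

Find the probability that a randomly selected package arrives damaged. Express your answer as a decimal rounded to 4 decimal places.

P(D|H1) = 1 − 0.91 = 0.09.
P(D) = P(D|H1)·P(H1) + P(D|H2)·P(H2) + P(D|H3)·P(H3) + P(D|H4)·P(H4)
      = 0.09·0.22 + 0.01·0.4 + 0.03·0.06 + 0.21·0.32
      = 0.0198 + 0.004 + 0.0018 + 0.0672 = 0.0928

P(D) ≈ 0.0928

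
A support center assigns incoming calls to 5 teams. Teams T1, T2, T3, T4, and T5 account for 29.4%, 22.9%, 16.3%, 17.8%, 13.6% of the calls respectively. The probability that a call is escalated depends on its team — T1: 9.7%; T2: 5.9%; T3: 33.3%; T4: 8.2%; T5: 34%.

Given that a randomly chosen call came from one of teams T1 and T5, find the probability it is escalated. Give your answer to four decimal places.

P(E|S) ≈ 0.1739

Let S = {T1, T5}.
P(S) = 0.294 + 0.136 = 0.43.
P(E ∩ S) = 0.097·0.294 + 0.34·0.136 = 0.028518 + 0.04624 = 0.074758.
P(E | S) = 0.074758 / 0.43 = 0.173856…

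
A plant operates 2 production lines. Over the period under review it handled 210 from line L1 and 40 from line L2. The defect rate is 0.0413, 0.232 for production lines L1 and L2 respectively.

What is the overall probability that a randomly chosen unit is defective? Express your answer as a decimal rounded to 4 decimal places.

Total: 210 + 40 = 250.
P(L1) = 210/250 = 0.84. P(L2) = 40/250 = 0.16.
Summing over the partition,
P(D) = P(D|L1)·P(L1) + P(D|L2)·P(L2)
      = 0.0413·0.84 + 0.232·0.16
      = 0.034692 + 0.03712 = 0.071812

P(D) ≈ 0.0718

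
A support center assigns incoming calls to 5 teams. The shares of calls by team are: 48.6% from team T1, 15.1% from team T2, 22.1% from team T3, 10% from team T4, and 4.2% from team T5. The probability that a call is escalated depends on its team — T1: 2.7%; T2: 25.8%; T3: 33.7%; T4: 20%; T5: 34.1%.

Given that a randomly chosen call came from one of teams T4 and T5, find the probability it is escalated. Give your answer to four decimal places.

Let S = {T4, T5}.
P(S) = 0.1 + 0.042 = 0.142.
P(E ∩ S) = 0.2·0.1 + 0.341·0.042 = 0.02 + 0.014322 = 0.034322.
P(E | S) = 0.034322 / 0.142 = 0.241704…

0.2417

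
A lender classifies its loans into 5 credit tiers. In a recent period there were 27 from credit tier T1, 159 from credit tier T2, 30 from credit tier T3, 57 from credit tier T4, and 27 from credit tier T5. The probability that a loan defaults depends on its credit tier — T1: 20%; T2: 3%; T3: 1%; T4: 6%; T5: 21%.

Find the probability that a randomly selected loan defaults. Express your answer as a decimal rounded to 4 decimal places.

Total: 27 + 159 + 30 + 57 + 27 = 300.
P(T1) = 27/300 = 0.09. P(T2) = 159/300 = 0.53. P(T3) = 30/300 = 0.1. P(T4) = 57/300 = 0.19. P(T5) = 27/300 = 0.09.
P(D) = P(D|T1)·P(T1) + P(D|T2)·P(T2) + P(D|T3)·P(T3) + P(D|T4)·P(T4) + P(D|T5)·P(T5)
      = 0.2·0.09 + 0.03·0.53 + 0.01·0.1 + 0.06·0.19 + 0.21·0.09
      = 0.018 + 0.0159 + 0.001 + 0.0114 + 0.0189 = 0.0652

0.0652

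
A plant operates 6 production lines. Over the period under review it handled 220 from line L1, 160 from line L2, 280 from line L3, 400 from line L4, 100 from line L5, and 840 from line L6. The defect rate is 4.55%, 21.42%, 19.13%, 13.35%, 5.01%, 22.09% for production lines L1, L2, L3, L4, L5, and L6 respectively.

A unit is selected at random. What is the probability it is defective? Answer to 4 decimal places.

0.1709

Total: 220 + 160 + 280 + 400 + 100 + 840 = 2000.
P(L1) = 220/2000 = 0.11. P(L2) = 160/2000 = 0.08. P(L3) = 280/2000 = 0.14. P(L4) = 400/2000 = 0.2. P(L5) = 100/2000 = 0.05. P(L6) = 840/2000 = 0.42.
P(D) = P(D|L1)·P(L1) + P(D|L2)·P(L2) + P(D|L3)·P(L3) + P(D|L4)·P(L4) + P(D|L5)·P(L5) + P(D|L6)·P(L6)
      = 0.0455·0.11 + 0.2142·0.08 + 0.1913·0.14 + 0.1335·0.2 + 0.0501·0.05 + 0.2209·0.42
      = 0.005005 + 0.017136 + 0.026782 + 0.0267 + 0.002505 + 0.092778 = 0.170906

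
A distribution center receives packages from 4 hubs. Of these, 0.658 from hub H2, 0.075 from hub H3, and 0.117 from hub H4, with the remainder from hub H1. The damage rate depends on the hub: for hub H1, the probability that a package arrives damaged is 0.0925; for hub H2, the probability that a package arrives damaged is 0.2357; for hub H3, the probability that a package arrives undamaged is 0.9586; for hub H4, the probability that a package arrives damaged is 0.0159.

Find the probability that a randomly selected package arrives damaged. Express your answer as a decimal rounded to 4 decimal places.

P(H1) = 1 − (0.658 + 0.075 + 0.117) = 0.15.
P(D|H3) = 1 − 0.9586 = 0.0414.
P(D) = P(D|H1)·P(H1) + P(D|H2)·P(H2) + P(D|H3)·P(H3) + P(D|H4)·P(H4)
      = 0.0925·0.15 + 0.2357·0.658 + 0.0414·0.075 + 0.0159·0.117
      = 0.013875 + 0.1550906 + 0.003105 + 0.0018603 = 0.1739309

P(D) ≈ 0.1739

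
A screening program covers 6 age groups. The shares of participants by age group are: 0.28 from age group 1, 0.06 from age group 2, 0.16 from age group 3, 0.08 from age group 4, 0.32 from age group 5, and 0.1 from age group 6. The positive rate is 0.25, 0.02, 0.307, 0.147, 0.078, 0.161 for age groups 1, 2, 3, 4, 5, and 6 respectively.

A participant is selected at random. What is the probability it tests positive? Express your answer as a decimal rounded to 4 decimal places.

P(T) ≈ 0.1731

Using total probability over the partition,
P(T) = P(T|1)·P(1) + P(T|2)·P(2) + P(T|3)·P(3) + P(T|4)·P(4) + P(T|5)·P(5) + P(T|6)·P(6)
      = 0.25·0.28 + 0.02·0.06 + 0.307·0.16 + 0.147·0.08 + 0.078·0.32 + 0.161·0.1
      = 0.07 + 0.0012 + 0.04912 + 0.01176 + 0.02496 + 0.0161 = 0.17314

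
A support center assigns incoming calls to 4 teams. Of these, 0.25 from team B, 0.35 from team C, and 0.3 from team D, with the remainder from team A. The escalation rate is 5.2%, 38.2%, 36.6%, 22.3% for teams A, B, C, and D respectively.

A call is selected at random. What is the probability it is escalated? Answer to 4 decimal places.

P(E) ≈ 0.2957

P(A) = 1 − (0.25 + 0.35 + 0.3) = 0.1.
P(E) = P(E|A)·P(A) + P(E|B)·P(B) + P(E|C)·P(C) + P(E|D)·P(D)
      = 0.052·0.1 + 0.382·0.25 + 0.366·0.35 + 0.223·0.3
      = 0.0052 + 0.0955 + 0.1281 + 0.0669 = 0.2957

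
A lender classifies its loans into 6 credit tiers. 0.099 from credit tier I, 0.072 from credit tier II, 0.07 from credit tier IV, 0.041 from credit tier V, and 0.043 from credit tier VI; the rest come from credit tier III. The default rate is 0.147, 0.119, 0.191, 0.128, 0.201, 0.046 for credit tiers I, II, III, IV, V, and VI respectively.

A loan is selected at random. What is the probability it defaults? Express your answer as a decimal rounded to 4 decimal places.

P(D) ≈ 0.1712

P(III) = 1 − (0.099 + 0.072 + 0.07 + 0.041 + 0.043) = 0.675.
P(D) = P(D|I)·P(I) + P(D|II)·P(II) + P(D|III)·P(III) + P(D|IV)·P(IV) + P(D|V)·P(V) + P(D|VI)·P(VI)
      = 0.147·0.099 + 0.119·0.072 + 0.191·0.675 + 0.128·0.07 + 0.201·0.041 + 0.046·0.043
      = 0.014553 + 0.008568 + 0.128925 + 0.00896 + 0.008241 + 0.001978 = 0.171225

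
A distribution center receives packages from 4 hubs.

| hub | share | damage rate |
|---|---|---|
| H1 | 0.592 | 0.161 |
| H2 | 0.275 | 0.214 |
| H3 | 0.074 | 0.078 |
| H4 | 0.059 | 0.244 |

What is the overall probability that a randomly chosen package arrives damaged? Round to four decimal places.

P(D) ≈ 0.1743

Summing over the partition,
P(D) = P(D|H1)·P(H1) + P(D|H2)·P(H2) + P(D|H3)·P(H3) + P(D|H4)·P(H4)
      = 0.161·0.592 + 0.214·0.275 + 0.078·0.074 + 0.244·0.059
      = 0.095312 + 0.05885 + 0.005772 + 0.014396 = 0.17433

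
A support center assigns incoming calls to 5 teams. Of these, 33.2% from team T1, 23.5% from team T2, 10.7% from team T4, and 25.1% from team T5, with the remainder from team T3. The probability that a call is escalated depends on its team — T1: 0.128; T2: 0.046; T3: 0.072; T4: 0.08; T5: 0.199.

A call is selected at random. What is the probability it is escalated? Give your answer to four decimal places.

P(T3) = 1 − (0.332 + 0.235 + 0.107 + 0.251) = 0.075.
P(E) = P(E|T1)·P(T1) + P(E|T2)·P(T2) + P(E|T3)·P(T3) + P(E|T4)·P(T4) + P(E|T5)·P(T5)
      = 0.128·0.332 + 0.046·0.235 + 0.072·0.075 + 0.08·0.107 + 0.199·0.251
      = 0.042496 + 0.01081 + 0.0054 + 0.00856 + 0.049949 = 0.117215

0.1172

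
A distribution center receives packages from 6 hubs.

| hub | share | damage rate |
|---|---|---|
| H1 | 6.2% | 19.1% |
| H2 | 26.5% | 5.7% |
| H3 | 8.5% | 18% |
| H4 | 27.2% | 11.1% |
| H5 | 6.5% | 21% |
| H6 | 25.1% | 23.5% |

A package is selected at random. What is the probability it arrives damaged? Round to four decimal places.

By the law of total probability,
P(D) = P(D|H1)·P(H1) + P(D|H2)·P(H2) + P(D|H3)·P(H3) + P(D|H4)·P(H4) + P(D|H5)·P(H5) + P(D|H6)·P(H6)
      = 0.191·0.062 + 0.057·0.265 + 0.18·0.085 + 0.111·0.272 + 0.21·0.065 + 0.235·0.251
      = 0.011842 + 0.015105 + 0.0153 + 0.030192 + 0.01365 + 0.058985 = 0.145074

0.1451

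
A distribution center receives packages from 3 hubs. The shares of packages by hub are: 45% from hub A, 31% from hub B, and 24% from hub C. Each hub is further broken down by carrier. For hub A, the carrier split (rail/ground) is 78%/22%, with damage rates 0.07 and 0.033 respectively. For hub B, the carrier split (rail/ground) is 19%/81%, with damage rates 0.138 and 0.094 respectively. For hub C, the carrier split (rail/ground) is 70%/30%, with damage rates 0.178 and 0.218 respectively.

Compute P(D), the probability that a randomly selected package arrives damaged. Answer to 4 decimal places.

P(D|A) = 0.78·0.07 + 0.22·0.033 = 0.0546 + 0.00726 = 0.06186
P(D|B) = 0.19·0.138 + 0.81·0.094 = 0.02622 + 0.07614 = 0.10236
P(D|C) = 0.7·0.178 + 0.3·0.218 = 0.1246 + 0.0654 = 0.19
Then overall,
P(D) = 0.45·0.06186 + 0.31·0.10236 + 0.24·0.19
      = 0.027837 + 0.0317316 + 0.0456 = 0.1051686

P(D) ≈ 0.1052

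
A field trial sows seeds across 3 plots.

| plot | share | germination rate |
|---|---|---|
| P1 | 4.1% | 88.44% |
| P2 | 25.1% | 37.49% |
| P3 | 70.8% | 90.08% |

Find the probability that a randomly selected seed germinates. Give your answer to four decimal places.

P(G) ≈ 0.7681

P(G) = P(G|P1)·P(P1) + P(G|P2)·P(P2) + P(G|P3)·P(P3)
      = 0.8844·0.041 + 0.3749·0.251 + 0.9008·0.708
      = 0.0362604 + 0.0940999 + 0.6377664 = 0.7681267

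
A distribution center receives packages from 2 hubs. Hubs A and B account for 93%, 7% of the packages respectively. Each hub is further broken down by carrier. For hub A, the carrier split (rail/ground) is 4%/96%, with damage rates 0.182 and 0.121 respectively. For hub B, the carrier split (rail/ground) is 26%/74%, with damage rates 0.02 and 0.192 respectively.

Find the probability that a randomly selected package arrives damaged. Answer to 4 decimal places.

P(D|A) = 0.04·0.182 + 0.96·0.121 = 0.00728 + 0.11616 = 0.12344
P(D|B) = 0.26·0.02 + 0.74·0.192 = 0.0052 + 0.14208 = 0.14728
Then overall,
P(D) = 0.93·0.12344 + 0.07·0.14728
      = 0.1147992 + 0.0103096 = 0.1251088

P(D) ≈ 0.1251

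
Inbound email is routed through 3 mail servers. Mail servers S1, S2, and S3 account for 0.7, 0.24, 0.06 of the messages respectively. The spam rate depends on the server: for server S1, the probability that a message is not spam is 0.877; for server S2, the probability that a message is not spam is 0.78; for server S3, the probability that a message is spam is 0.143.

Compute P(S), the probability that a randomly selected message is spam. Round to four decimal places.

0.1475

P(S|S1) = 1 − 0.877 = 0.123.
P(S|S2) = 1 − 0.78 = 0.22.
Summing over the partition,
P(S) = P(S|S1)·P(S1) + P(S|S2)·P(S2) + P(S|S3)·P(S3)
      = 0.123·0.7 + 0.22·0.24 + 0.143·0.06
      = 0.0861 + 0.0528 + 0.00858 = 0.14748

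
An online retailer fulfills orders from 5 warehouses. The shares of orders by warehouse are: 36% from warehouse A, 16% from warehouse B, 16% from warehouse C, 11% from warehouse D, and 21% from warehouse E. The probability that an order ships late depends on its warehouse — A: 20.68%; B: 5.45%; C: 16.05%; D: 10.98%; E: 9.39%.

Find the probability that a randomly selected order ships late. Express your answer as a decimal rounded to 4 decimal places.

0.1406

P(L) = P(L|A)·P(A) + P(L|B)·P(B) + P(L|C)·P(C) + P(L|D)·P(D) + P(L|E)·P(E)
      = 0.2068·0.36 + 0.0545·0.16 + 0.1605·0.16 + 0.1098·0.11 + 0.0939·0.21
      = 0.074448 + 0.00872 + 0.02568 + 0.012078 + 0.019719 = 0.140645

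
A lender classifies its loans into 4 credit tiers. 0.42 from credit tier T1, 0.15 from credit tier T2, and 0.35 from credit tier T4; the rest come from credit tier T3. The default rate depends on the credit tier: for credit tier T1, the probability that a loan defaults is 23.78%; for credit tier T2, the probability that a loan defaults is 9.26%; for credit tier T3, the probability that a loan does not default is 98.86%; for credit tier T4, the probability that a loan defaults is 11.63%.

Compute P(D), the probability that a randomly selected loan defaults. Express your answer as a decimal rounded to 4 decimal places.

0.1554

P(T3) = 1 − (0.42 + 0.15 + 0.35) = 0.08.
P(D|T3) = 1 − 0.9886 = 0.0114.
P(D) = P(D|T1)·P(T1) + P(D|T2)·P(T2) + P(D|T3)·P(T3) + P(D|T4)·P(T4)
      = 0.2378·0.42 + 0.0926·0.15 + 0.0114·0.08 + 0.1163·0.35
      = 0.099876 + 0.01389 + 0.000912 + 0.040705 = 0.155383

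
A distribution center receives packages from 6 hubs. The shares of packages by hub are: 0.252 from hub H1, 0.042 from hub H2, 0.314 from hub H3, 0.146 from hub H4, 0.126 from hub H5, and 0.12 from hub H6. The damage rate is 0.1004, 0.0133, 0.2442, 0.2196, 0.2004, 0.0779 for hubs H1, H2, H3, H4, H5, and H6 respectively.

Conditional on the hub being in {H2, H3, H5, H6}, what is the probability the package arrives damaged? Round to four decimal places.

Let S = {H2, H3, H5, H6}.
P(S) = 0.042 + 0.314 + 0.126 + 0.12 = 0.602.
P(D ∩ S) = 0.0133·0.042 + 0.2442·0.314 + 0.2004·0.126 + 0.0779·0.12 = 0.0005586 + 0.0766788 + 0.0252504 + 0.009348 = 0.1118358.
P(D | S) = 0.1118358 / 0.602 = 0.185774…

0.1858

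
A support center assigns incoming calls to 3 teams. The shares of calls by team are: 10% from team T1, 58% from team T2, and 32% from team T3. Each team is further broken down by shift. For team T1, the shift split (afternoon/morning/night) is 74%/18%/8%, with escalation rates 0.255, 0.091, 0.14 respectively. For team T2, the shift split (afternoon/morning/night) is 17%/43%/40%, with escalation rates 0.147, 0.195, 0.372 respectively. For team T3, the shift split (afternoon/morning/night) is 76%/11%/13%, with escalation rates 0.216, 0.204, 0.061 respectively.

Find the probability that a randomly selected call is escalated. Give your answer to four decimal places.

P(E) ≈ 0.2333

P(E|T1) = 0.74·0.255 + 0.18·0.091 + 0.08·0.14 = 0.1887 + 0.01638 + 0.0112 = 0.21628
P(E|T2) = 0.17·0.147 + 0.43·0.195 + 0.4·0.372 = 0.02499 + 0.08385 + 0.1488 = 0.25764
P(E|T3) = 0.76·0.216 + 0.11·0.204 + 0.13·0.061 = 0.16416 + 0.02244 + 0.00793 = 0.19453
By total probability over the outer partition,
P(E) = 0.1·0.21628 + 0.58·0.25764 + 0.32·0.19453
      = 0.021628 + 0.1494312 + 0.0622496 = 0.2333088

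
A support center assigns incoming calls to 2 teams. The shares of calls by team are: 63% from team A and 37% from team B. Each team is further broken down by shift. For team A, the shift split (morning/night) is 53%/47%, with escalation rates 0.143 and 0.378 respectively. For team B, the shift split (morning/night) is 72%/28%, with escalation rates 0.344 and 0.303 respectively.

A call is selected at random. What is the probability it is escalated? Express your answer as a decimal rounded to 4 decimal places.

0.2827

P(E|A) = 0.53·0.143 + 0.47·0.378 = 0.07579 + 0.17766 = 0.25345
P(E|B) = 0.72·0.344 + 0.28·0.303 = 0.24768 + 0.08484 = 0.33252
Then overall,
P(E) = 0.63·0.25345 + 0.37·0.33252
      = 0.1596735 + 0.1230324 = 0.2827059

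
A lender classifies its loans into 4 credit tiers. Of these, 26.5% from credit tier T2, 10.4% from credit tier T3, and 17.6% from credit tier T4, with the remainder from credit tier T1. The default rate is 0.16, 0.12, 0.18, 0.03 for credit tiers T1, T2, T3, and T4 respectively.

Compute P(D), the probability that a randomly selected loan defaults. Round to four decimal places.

P(T1) = 1 − (0.265 + 0.104 + 0.176) = 0.455.
By the law of total probability,
P(D) = P(D|T1)·P(T1) + P(D|T2)·P(T2) + P(D|T3)·P(T3) + P(D|T4)·P(T4)
      = 0.16·0.455 + 0.12·0.265 + 0.18·0.104 + 0.03·0.176
      = 0.0728 + 0.0318 + 0.01872 + 0.00528 = 0.1286

0.1286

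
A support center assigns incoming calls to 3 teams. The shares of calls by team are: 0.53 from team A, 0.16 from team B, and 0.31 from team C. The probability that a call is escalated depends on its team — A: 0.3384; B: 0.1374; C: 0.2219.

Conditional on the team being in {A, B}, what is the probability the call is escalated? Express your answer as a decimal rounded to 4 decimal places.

P(E|S) ≈ 0.2918

Let S = {A, B}.
P(S) = 0.53 + 0.16 = 0.69.
P(E ∩ S) = 0.3384·0.53 + 0.1374·0.16 = 0.179352 + 0.021984 = 0.201336.
P(E | S) = 0.201336 / 0.69 = 0.291791…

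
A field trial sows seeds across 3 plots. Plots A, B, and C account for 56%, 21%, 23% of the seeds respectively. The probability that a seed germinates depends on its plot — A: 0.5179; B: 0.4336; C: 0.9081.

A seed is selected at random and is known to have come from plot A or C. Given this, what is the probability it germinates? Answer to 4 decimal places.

P(G|S) ≈ 0.6315

Let S = {A, C}.
P(S) = 0.56 + 0.23 = 0.79.
P(G ∩ S) = 0.5179·0.56 + 0.9081·0.23 = 0.290024 + 0.208863 = 0.498887.
P(G | S) = 0.498887 / 0.79 = 0.631503…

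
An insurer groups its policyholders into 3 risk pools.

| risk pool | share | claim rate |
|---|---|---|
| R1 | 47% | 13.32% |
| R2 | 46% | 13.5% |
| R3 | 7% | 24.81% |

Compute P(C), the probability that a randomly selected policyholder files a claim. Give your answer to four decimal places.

P(C) ≈ 0.1421

P(C) = P(C|R1)·P(R1) + P(C|R2)·P(R2) + P(C|R3)·P(R3)
      = 0.1332·0.47 + 0.135·0.46 + 0.2481·0.07
      = 0.062604 + 0.0621 + 0.017367 = 0.142071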